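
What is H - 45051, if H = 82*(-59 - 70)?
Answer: -55629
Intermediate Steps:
H = -10578 (H = 82*(-129) = -10578)
H - 45051 = -10578 - 45051 = -55629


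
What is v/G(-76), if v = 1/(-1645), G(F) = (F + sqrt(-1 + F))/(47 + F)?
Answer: -2204/9628185 - 29*I*sqrt(77)/9628185 ≈ -0.00022891 - 2.643e-5*I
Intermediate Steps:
G(F) = (F + sqrt(-1 + F))/(47 + F)
v = -1/1645 ≈ -0.00060790
v/G(-76) = -(47 - 76)/(-76 + sqrt(-1 - 76))/1645 = -(-29/(-76 + sqrt(-77)))/1645 = -(-29/(-76 + I*sqrt(77)))/1645 = -1/(1645*(76/29 - I*sqrt(77)/29))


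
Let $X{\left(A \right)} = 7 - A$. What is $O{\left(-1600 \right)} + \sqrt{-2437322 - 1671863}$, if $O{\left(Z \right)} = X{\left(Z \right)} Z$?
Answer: $-2571200 + i \sqrt{4109185} \approx -2.5712 \cdot 10^{6} + 2027.1 i$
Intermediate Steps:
$O{\left(Z \right)} = Z \left(7 - Z\right)$ ($O{\left(Z \right)} = \left(7 - Z\right) Z = Z \left(7 - Z\right)$)
$O{\left(-1600 \right)} + \sqrt{-2437322 - 1671863} = - 1600 \left(7 - -1600\right) + \sqrt{-2437322 - 1671863} = - 1600 \left(7 + 1600\right) + \sqrt{-4109185} = \left(-1600\right) 1607 + i \sqrt{4109185} = -2571200 + i \sqrt{4109185}$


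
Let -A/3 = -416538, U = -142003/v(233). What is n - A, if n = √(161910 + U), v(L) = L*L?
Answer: -1249614 + √8789789987/233 ≈ -1.2492e+6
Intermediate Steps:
v(L) = L²
U = -142003/54289 (U = -142003/(233²) = -142003/54289 ≈ -2.6157)
A = 1249614 (A = -3*(-416538) = 1249614)
n = √8789789987/233 (n = √(161910 - 142003/54289) = √(8789789987/54289) = √8789789987/233 ≈ 402.38)
n - A = √8789789987/233 - 1*1249614 = √8789789987/233 - 1249614 = -1249614 + √8789789987/233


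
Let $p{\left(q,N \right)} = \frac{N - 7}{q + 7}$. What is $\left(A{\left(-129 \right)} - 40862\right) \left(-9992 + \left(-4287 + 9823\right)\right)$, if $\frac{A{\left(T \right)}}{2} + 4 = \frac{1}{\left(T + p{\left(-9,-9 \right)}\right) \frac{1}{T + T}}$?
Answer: $\frac{22033823824}{121} \approx 1.821 \cdot 10^{8}$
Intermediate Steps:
$p{\left(q,N \right)} = \frac{-7 + N}{7 + q}$
$A{\left(T \right)} = -8 + \frac{4 T}{8 + T}$ ($A{\left(T \right)} = -8 + \frac{2}{\left(T + \frac{-7 - 9}{7 - 9}\right) \frac{1}{T + T}} = -8 + \frac{2}{\left(T + \frac{1}{-2} \left(-16\right)\right) \frac{1}{2 T}} = -8 + \frac{2}{\left(T - -8\right) \frac{1}{2 T}} = -8 + \frac{2}{\left(T + 8\right) \frac{1}{2 T}} = -8 + \frac{2}{\left(8 + T\right) \frac{1}{2 T}} = -8 + \frac{2}{\frac{1}{2} \frac{1}{T} \left(8 + T\right)} = -8 + 2 \frac{2 T}{8 + T} = -8 + \frac{4 T}{8 + T}$)
$\left(A{\left(-129 \right)} - 40862\right) \left(-9992 + \left(-4287 + 9823\right)\right) = \left(\frac{4 \left(-16 - -129\right)}{8 - 129} - 40862\right) \left(-9992 + \left(-4287 + 9823\right)\right) = \left(\frac{4 \left(-16 + 129\right)}{-121} - 40862\right) \left(-9992 + 5536\right) = \left(4 \left(- \frac{1}{121}\right) 113 - 40862\right) \left(-4456\right) = \left(- \frac{452}{121} - 40862\right) \left(-4456\right) = \left(- \frac{4944754}{121}\right) \left(-4456\right) = \frac{22033823824}{121}$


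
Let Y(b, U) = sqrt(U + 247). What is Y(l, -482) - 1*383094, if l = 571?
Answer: -383094 + I*sqrt(235) ≈ -3.8309e+5 + 15.33*I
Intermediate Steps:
Y(b, U) = sqrt(247 + U)
Y(l, -482) - 1*383094 = sqrt(247 - 482) - 1*383094 = sqrt(-235) - 383094 = I*sqrt(235) - 383094 = -383094 + I*sqrt(235)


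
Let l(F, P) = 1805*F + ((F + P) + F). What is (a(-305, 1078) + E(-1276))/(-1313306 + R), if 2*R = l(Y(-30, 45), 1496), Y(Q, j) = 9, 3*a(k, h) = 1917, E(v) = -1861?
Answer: 188/200681 ≈ 0.00093681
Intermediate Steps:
a(k, h) = 639 (a(k, h) = (⅓)*1917 = 639)
l(F, P) = P + 1807*F (l(F, P) = 1805*F + (P + 2*F) = P + 1807*F)
R = 17759/2 (R = (1496 + 1807*9)/2 = (1496 + 16263)/2 = (½)*17759 = 17759/2 ≈ 8879.5)
(a(-305, 1078) + E(-1276))/(-1313306 + R) = (639 - 1861)/(-1313306 + 17759/2) = -1222/(-2608853/2) = -1222*(-2/2608853) = 188/200681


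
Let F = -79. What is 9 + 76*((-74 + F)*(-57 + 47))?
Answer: 116289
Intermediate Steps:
9 + 76*((-74 + F)*(-57 + 47)) = 9 + 76*((-74 - 79)*(-57 + 47)) = 9 + 76*(-153*(-10)) = 9 + 76*1530 = 9 + 116280 = 116289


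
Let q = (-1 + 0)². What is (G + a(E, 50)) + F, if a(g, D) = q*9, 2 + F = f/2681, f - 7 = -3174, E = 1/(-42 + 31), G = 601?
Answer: 1626881/2681 ≈ 606.82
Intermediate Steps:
E = -1/11 (E = 1/(-11) = -1/11 ≈ -0.090909)
f = -3167 (f = 7 - 3174 = -3167)
F = -8529/2681 (F = -2 - 3167/2681 = -8529/2681 ≈ -3.1813)
q = 1 (q = (-1)² = 1)
a(g, D) = 9 (a(g, D) = 1*9 = 9)
(G + a(E, 50)) + F = (601 + 9) - 8529/2681 = 610 - 8529/2681 = 1626881/2681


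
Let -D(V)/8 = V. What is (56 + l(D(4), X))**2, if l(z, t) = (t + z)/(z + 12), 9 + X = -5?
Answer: 339889/100 ≈ 3398.9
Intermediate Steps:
X = -14 (X = -9 - 5 = -14)
D(V) = -8*V
l(z, t) = (t + z)/(12 + z)
(56 + l(D(4), X))**2 = (56 + (-14 - 8*4)/(12 - 8*4))**2 = (56 + (-14 - 32)/(12 - 32))**2 = (56 - 46/(-20))**2 = (56 - 1/20*(-46))**2 = (56 + 23/10)**2 = (583/10)**2 = 339889/100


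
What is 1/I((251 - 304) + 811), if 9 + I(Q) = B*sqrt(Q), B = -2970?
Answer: 1/742915791 - 110*sqrt(758)/247638597 ≈ -1.2228e-5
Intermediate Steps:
I(Q) = -9 - 2970*sqrt(Q)
1/I((251 - 304) + 811) = 1/(-9 - 2970*sqrt((251 - 304) + 811)) = 1/(-9 - 2970*sqrt(-53 + 811)) = 1/(-9 - 2970*sqrt(758))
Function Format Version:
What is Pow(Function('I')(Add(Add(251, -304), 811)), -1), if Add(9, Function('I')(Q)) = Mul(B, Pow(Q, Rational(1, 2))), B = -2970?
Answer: Add(Rational(1, 742915791), Mul(Rational(-110, 247638597), Pow(758, Rational(1, 2)))) ≈ -1.2228e-5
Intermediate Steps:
Function('I')(Q) = Add(-9, Mul(-2970, Pow(Q, Rational(1, 2))))
Pow(Function('I')(Add(Add(251, -304), 811)), -1) = Pow(Add(-9, Mul(-2970, Pow(Add(Add(251, -304), 811), Rational(1, 2)))), -1) = Pow(Add(-9, Mul(-2970, Pow(Add(-53, 811), Rational(1, 2)))), -1) = Pow(Add(-9, Mul(-2970, Pow(758, Rational(1, 2)))), -1)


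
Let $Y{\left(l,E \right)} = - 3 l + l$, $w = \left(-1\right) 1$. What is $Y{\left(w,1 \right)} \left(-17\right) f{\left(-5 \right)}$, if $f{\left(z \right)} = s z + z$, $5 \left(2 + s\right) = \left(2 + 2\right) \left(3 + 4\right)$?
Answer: $782$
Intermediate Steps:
$w = -1$
$Y{\left(l,E \right)} = - 2 l$
$s = \frac{18}{5}$ ($s = -2 + \frac{\left(2 + 2\right) \left(3 + 4\right)}{5} = -2 + \frac{4 \cdot 7}{5} = -2 + \frac{1}{5} \cdot 28 = -2 + \frac{28}{5} = \frac{18}{5} \approx 3.6$)
$f{\left(z \right)} = \frac{23 z}{5}$ ($f{\left(z \right)} = \frac{18 z}{5} + z = \frac{23 z}{5}$)
$Y{\left(w,1 \right)} \left(-17\right) f{\left(-5 \right)} = \left(-2\right) \left(-1\right) \left(-17\right) \frac{23}{5} \left(-5\right) = 2 \left(-17\right) \left(-23\right) = \left(-34\right) \left(-23\right) = 782$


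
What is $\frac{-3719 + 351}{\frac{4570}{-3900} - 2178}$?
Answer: $\frac{1313520}{849877} \approx 1.5455$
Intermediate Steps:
$\frac{-3719 + 351}{\frac{4570}{-3900} - 2178} = - \frac{3368}{4570 \left(- \frac{1}{3900}\right) - 2178} = - \frac{3368}{- \frac{457}{390} - 2178} = - \frac{3368}{- \frac{849877}{390}} = \left(-3368\right) \left(- \frac{390}{849877}\right) = \frac{1313520}{849877}$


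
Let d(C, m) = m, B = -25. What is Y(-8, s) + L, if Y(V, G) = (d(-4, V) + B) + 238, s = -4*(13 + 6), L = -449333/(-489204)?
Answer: 100736153/489204 ≈ 205.92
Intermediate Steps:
L = 449333/489204 (L = -449333*(-1/489204) = 449333/489204 ≈ 0.91850)
s = -76 (s = -4*19 = -76)
Y(V, G) = 213 + V (Y(V, G) = (V - 25) + 238 = (-25 + V) + 238 = 213 + V)
Y(-8, s) + L = (213 - 8) + 449333/489204 = 205 + 449333/489204 = 100736153/489204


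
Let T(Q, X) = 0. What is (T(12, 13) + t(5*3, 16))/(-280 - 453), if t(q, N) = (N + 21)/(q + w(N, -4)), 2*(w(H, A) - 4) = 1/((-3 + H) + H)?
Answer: -2146/808499 ≈ -0.0026543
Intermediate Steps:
w(H, A) = 4 + 1/(2*(-3 + 2*H)) (w(H, A) = 4 + 1/(2*((-3 + H) + H)) = 4 + 1/(2*(-3 + 2*H)))
t(q, N) = (21 + N)/(q + (-23 + 16*N)/(2*(-3 + 2*N))) (t(q, N) = (N + 21)/(q + (-23 + 16*N)/(2*(-3 + 2*N))) = (21 + N)/(q + (-23 + 16*N)/(2*(-3 + 2*N))))
(T(12, 13) + t(5*3, 16))/(-280 - 453) = (0 + 2*(-3 + 2*16)*(21 + 16)/(-23 + 16*16 + 2*(5*3)*(-3 + 2*16)))/(-280 - 453) = (0 + 2*(-3 + 32)*37/(-23 + 256 + 2*15*(-3 + 32)))/(-733) = (0 + 2*29*37/(-23 + 256 + 2*15*29))*(-1/733) = (0 + 2*29*37/(-23 + 256 + 870))*(-1/733) = (0 + 2*29*37/1103)*(-1/733) = (0 + 2*(1/1103)*29*37)*(-1/733) = (0 + 2146/1103)*(-1/733) = (2146/1103)*(-1/733) = -2146/808499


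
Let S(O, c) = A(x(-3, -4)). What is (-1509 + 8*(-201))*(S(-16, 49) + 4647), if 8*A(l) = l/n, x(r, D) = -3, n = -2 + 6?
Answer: -463501017/32 ≈ -1.4484e+7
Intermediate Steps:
n = 4
A(l) = l/32 (A(l) = (l/4)/8 = l/32)
S(O, c) = -3/32 (S(O, c) = (1/32)*(-3) = -3/32)
(-1509 + 8*(-201))*(S(-16, 49) + 4647) = (-1509 + 8*(-201))*(-3/32 + 4647) = (-1509 - 1608)*(148701/32) = -3117*148701/32 = -463501017/32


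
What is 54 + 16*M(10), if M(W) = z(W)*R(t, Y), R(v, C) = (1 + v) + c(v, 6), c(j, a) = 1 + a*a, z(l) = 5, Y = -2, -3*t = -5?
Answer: 9682/3 ≈ 3227.3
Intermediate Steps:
t = 5/3 (t = -1/3*(-5) = 5/3 ≈ 1.6667)
c(j, a) = 1 + a**2
R(v, C) = 38 + v (R(v, C) = (1 + v) + (1 + 6**2) = (1 + v) + (1 + 36) = (1 + v) + 37 = 38 + v)
M(W) = 595/3 (M(W) = 5*(38 + 5/3) = 5*(119/3) = 595/3)
54 + 16*M(10) = 54 + 16*(595/3) = 54 + 9520/3 = 9682/3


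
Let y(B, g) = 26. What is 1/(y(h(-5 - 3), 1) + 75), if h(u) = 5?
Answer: 1/101 ≈ 0.0099010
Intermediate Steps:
1/(y(h(-5 - 3), 1) + 75) = 1/(26 + 75) = 1/101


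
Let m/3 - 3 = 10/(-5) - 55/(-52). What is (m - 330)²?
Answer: 283551921/2704 ≈ 1.0486e+5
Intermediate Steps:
m = 321/52 (m = 9 + 3*(10/(-5) - 55/(-52)) = 9 + 3*(10*(-⅕) - 55*(-1/52)) = 9 + 3*(-2 + 55/52) = 9 + 3*(-49/52) = 9 - 147/52 = 321/52 ≈ 6.1731)
(m - 330)² = (321/52 - 330)² = (-16839/52)² = 283551921/2704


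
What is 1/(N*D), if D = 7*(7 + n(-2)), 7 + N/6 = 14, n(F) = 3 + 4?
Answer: 1/4116 ≈ 0.00024295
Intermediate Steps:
n(F) = 7
N = 42 (N = -42 + 6*14 = -42 + 84 = 42)
D = 98 (D = 7*(7 + 7) = 7*14 = 98)
1/(N*D) = 1/(42*98) = 1/4116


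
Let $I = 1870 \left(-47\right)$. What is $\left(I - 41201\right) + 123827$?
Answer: $-5264$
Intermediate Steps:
$I = -87890$
$\left(I - 41201\right) + 123827 = \left(-87890 - 41201\right) + 123827 = -129091 + 123827 = -5264$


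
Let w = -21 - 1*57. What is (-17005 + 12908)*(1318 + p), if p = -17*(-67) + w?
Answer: -9746763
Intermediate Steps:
w = -78 (w = -21 - 57 = -78)
p = 1061 (p = -17*(-67) - 78 = 1139 - 78 = 1061)
(-17005 + 12908)*(1318 + p) = (-17005 + 12908)*(1318 + 1061) = -4097*2379 = -9746763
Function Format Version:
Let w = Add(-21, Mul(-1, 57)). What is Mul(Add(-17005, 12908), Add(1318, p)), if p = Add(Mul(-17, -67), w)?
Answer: -9746763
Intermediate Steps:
w = -78 (w = Add(-21, -57) = -78)
p = 1061 (p = Add(Mul(-17, -67), -78) = Add(1139, -78) = 1061)
Mul(Add(-17005, 12908), Add(1318, p)) = Mul(Add(-17005, 12908), Add(1318, 1061)) = Mul(-4097, 2379) = -9746763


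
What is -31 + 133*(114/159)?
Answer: 3411/53 ≈ 64.359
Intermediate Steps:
-31 + 133*(114/159) = -31 + 133*(114*(1/159)) = -31 + 133*(38/53) = -31 + 5054/53 = 3411/53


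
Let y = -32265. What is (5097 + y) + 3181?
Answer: -23987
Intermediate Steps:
(5097 + y) + 3181 = (5097 - 32265) + 3181 = -27168 + 3181 = -23987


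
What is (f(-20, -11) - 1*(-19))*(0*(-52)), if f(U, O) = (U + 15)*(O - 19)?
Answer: 0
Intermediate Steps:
f(U, O) = (-19 + O)*(15 + U) (f(U, O) = (15 + U)*(-19 + O) = (-19 + O)*(15 + U))
(f(-20, -11) - 1*(-19))*(0*(-52)) = ((-285 - 19*(-20) + 15*(-11) - 11*(-20)) - 1*(-19))*(0*(-52)) = ((-285 + 380 - 165 + 220) + 19)*0 = (150 + 19)*0 = 169*0 = 0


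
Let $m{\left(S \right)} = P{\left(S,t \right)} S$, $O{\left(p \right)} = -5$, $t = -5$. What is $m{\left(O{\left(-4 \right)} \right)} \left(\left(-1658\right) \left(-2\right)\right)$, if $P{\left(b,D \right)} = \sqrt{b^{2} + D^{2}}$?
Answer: $- 82900 \sqrt{2} \approx -1.1724 \cdot 10^{5}$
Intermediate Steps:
$P{\left(b,D \right)} = \sqrt{D^{2} + b^{2}}$
$m{\left(S \right)} = S \sqrt{25 + S^{2}}$ ($m{\left(S \right)} = \sqrt{\left(-5\right)^{2} + S^{2}} S = \sqrt{25 + S^{2}} S = S \sqrt{25 + S^{2}}$)
$m{\left(O{\left(-4 \right)} \right)} \left(\left(-1658\right) \left(-2\right)\right) = - 5 \sqrt{25 + \left(-5\right)^{2}} \left(\left(-1658\right) \left(-2\right)\right) = - 5 \sqrt{25 + 25} \cdot 3316 = - 5 \sqrt{50} \cdot 3316 = - 5 \cdot 5 \sqrt{2} \cdot 3316 = - 25 \sqrt{2} \cdot 3316 = - 82900 \sqrt{2}$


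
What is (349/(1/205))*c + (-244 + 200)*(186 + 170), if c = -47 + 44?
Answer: -230299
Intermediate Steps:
c = -3
(349/(1/205))*c + (-244 + 200)*(186 + 170) = (349/(1/205))*(-3) + (-244 + 200)*(186 + 170) = (349/(1/205))*(-3) - 44*356 = (349*205)*(-3) - 15664 = 71545*(-3) - 15664 = -214635 - 15664 = -230299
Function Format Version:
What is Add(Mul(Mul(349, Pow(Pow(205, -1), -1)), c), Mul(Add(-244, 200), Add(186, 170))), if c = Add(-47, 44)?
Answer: -230299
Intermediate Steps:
c = -3
Add(Mul(Mul(349, Pow(Pow(205, -1), -1)), c), Mul(Add(-244, 200), Add(186, 170))) = Add(Mul(Mul(349, Pow(Pow(205, -1), -1)), -3), Mul(Add(-244, 200), Add(186, 170))) = Add(Mul(Mul(349, Pow(Rational(1, 205), -1)), -3), Mul(-44, 356)) = Add(Mul(Mul(349, 205), -3), -15664) = Add(Mul(71545, -3), -15664) = Add(-214635, -15664) = -230299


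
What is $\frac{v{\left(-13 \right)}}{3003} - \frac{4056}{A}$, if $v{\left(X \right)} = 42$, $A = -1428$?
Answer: $\frac{48572}{17017} \approx 2.8543$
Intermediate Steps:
$\frac{v{\left(-13 \right)}}{3003} - \frac{4056}{A} = \frac{42}{3003} - \frac{4056}{-1428} = 42 \cdot \frac{1}{3003} - - \frac{338}{119} = \frac{2}{143} + \frac{338}{119} = \frac{48572}{17017}$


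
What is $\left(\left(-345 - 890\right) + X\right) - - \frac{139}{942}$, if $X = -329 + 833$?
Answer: $- \frac{688463}{942} \approx -730.85$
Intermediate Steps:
$X = 504$
$\left(\left(-345 - 890\right) + X\right) - - \frac{139}{942} = \left(\left(-345 - 890\right) + 504\right) - - \frac{139}{942} = \left(\left(-345 - 890\right) + 504\right) - \left(-139\right) \frac{1}{942} = \left(-1235 + 504\right) - - \frac{139}{942} = -731 + \frac{139}{942} = - \frac{688463}{942}$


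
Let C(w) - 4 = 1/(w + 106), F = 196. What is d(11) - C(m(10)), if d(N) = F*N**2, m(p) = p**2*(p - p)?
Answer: 2513471/106 ≈ 23712.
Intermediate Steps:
m(p) = 0 (m(p) = p**2*0 = 0)
d(N) = 196*N**2
C(w) = 4 + 1/(106 + w) (C(w) = 4 + 1/(w + 106) = 4 + 1/(106 + w))
d(11) - C(m(10)) = 196*11**2 - (425 + 4*0)/(106 + 0) = 196*121 - (425 + 0)/106 = 23716 - 425/106 = 2513471/106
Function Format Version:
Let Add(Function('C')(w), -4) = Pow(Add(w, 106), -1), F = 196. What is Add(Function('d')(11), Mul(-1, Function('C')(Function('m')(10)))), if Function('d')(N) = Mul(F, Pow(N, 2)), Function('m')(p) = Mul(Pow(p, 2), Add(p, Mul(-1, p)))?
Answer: Rational(2513471, 106) ≈ 23712.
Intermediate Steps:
Function('m')(p) = 0 (Function('m')(p) = Mul(Pow(p, 2), 0) = 0)
Function('d')(N) = Mul(196, Pow(N, 2))
Function('C')(w) = Add(4, Pow(Add(106, w), -1)) (Function('C')(w) = Add(4, Pow(Add(w, 106), -1)) = Add(4, Pow(Add(106, w), -1)))
Add(Function('d')(11), Mul(-1, Function('C')(Function('m')(10)))) = Add(Mul(196, Pow(11, 2)), Mul(-1, Mul(Pow(Add(106, 0), -1), Add(425, Mul(4, 0))))) = Add(Mul(196, 121), Mul(-1, Mul(Pow(106, -1), Add(425, 0)))) = Add(23716, Mul(-1, Mul(Rational(1, 106), 425))) = Add(23716, Mul(-1, Rational(425, 106))) = Add(23716, Rational(-425, 106)) = Rational(2513471, 106)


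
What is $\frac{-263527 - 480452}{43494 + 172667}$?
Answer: $- \frac{743979}{216161} \approx -3.4418$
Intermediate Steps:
$\frac{-263527 - 480452}{43494 + 172667} = - \frac{743979}{216161}$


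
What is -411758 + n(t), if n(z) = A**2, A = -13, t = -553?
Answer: -411589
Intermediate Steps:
n(z) = 169 (n(z) = (-13)**2 = 169)
-411758 + n(t) = -411758 + 169 = -411589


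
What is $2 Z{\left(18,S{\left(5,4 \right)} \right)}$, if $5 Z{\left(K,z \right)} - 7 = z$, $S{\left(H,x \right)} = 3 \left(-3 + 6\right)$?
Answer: $\frac{32}{5} \approx 6.4$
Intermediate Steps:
$S{\left(H,x \right)} = 9$ ($S{\left(H,x \right)} = 3 \cdot 3 = 9$)
$Z{\left(K,z \right)} = \frac{7}{5} + \frac{z}{5}$
$2 Z{\left(18,S{\left(5,4 \right)} \right)} = 2 \left(\frac{7}{5} + \frac{1}{5} \cdot 9\right) = 2 \left(\frac{7}{5} + \frac{9}{5}\right) = 2 \cdot \frac{16}{5} = \frac{32}{5}$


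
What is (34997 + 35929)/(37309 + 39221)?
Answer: 11821/12755 ≈ 0.92677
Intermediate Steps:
(34997 + 35929)/(37309 + 39221) = 70926/76530 = 70926*(1/76530) = 11821/12755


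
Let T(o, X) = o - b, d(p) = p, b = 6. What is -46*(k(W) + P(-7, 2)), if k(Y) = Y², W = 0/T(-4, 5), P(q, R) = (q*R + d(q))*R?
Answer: 1932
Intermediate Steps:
T(o, X) = -6 + o (T(o, X) = o - 1*6 = o - 6 = -6 + o)
P(q, R) = R*(q + R*q) (P(q, R) = (q*R + q)*R = (R*q + q)*R = (q + R*q)*R = R*(q + R*q))
W = 0 (W = 0/(-6 - 4) = 0/(-10) = 0*(-⅒) = 0)
-46*(k(W) + P(-7, 2)) = -46*(0² + 2*(-7)*(1 + 2)) = -46*(0 + 2*(-7)*3) = -46*(0 - 42) = -46*(-42) = 1932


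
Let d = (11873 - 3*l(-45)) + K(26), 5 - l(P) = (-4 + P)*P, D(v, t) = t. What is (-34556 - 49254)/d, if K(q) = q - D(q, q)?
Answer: -2890/637 ≈ -4.5369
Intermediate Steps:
l(P) = 5 - P*(-4 + P) (l(P) = 5 - (-4 + P)*P = 5 - P*(-4 + P))
K(q) = 0 (K(q) = q - q = 0)
d = 18473 (d = (11873 - 3*(5 - 1*(-45)**2 + 4*(-45))) + 0 = (11873 - 3*(5 - 1*2025 - 180)) + 0 = (11873 - 3*(5 - 2025 - 180)) + 0 = (11873 - 3*(-2200)) + 0 = (11873 + 6600) + 0 = 18473 + 0 = 18473)
(-34556 - 49254)/d = (-34556 - 49254)/18473 = -83810*1/18473 = -2890/637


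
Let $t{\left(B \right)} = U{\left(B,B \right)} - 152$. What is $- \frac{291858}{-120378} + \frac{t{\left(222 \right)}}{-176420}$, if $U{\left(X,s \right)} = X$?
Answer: $\frac{858019365}{353951446} \approx 2.4241$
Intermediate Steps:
$t{\left(B \right)} = -152 + B$ ($t{\left(B \right)} = B - 152 = -152 + B$)
$- \frac{291858}{-120378} + \frac{t{\left(222 \right)}}{-176420} = - \frac{291858}{-120378} + \frac{-152 + 222}{-176420} = \left(-291858\right) \left(- \frac{1}{120378}\right) + 70 \left(- \frac{1}{176420}\right) = \frac{48643}{20063} - \frac{7}{17642} = \frac{858019365}{353951446}$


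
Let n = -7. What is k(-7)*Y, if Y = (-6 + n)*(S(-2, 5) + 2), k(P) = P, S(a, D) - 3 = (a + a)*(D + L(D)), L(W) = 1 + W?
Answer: -3549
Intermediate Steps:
S(a, D) = 3 + 2*a*(1 + 2*D) (S(a, D) = 3 + (a + a)*(D + (1 + D)) = 3 + (2*a)*(1 + 2*D) = 3 + 2*a*(1 + 2*D))
Y = 507 (Y = (-6 - 7)*((3 + 2*(-2) + 4*5*(-2)) + 2) = -13*((3 - 4 - 40) + 2) = -13*(-41 + 2) = -13*(-39) = 507)
k(-7)*Y = -7*507 = -3549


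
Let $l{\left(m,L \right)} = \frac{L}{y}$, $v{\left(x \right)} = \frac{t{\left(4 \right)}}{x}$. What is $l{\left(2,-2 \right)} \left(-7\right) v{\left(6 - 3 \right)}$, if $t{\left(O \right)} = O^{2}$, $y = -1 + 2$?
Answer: $\frac{224}{3} \approx 74.667$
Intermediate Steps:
$y = 1$
$v{\left(x \right)} = \frac{16}{x}$ ($v{\left(x \right)} = \frac{4^{2}}{x} = \frac{16}{x}$)
$l{\left(m,L \right)} = L$ ($l{\left(m,L \right)} = \frac{L}{1} = L 1 = L$)
$l{\left(2,-2 \right)} \left(-7\right) v{\left(6 - 3 \right)} = \left(-2\right) \left(-7\right) \frac{16}{6 - 3} = 14 \frac{16}{6 - 3} = 14 \cdot \frac{16}{3} = \frac{224}{3}$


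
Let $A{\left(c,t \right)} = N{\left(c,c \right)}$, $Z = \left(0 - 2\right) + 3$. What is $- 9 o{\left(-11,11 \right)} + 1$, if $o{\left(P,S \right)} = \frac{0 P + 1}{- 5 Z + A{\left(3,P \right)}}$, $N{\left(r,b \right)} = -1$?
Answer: $\frac{5}{2} \approx 2.5$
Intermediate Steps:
$Z = 1$ ($Z = -2 + 3 = 1$)
$A{\left(c,t \right)} = -1$
$o{\left(P,S \right)} = - \frac{1}{6}$ ($o{\left(P,S \right)} = \frac{0 P + 1}{\left(-5\right) 1 - 1} = \frac{0 + 1}{-5 - 1} = 1 \frac{1}{-6} = 1 \left(- \frac{1}{6}\right) = - \frac{1}{6}$)
$- 9 o{\left(-11,11 \right)} + 1 = \left(-9\right) \left(- \frac{1}{6}\right) + 1 = \frac{3}{2} + 1 = \frac{5}{2}$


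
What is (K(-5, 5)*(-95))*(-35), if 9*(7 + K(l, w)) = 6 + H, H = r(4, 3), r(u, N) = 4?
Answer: -176225/9 ≈ -19581.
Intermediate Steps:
H = 4
K(l, w) = -53/9 (K(l, w) = -7 + (6 + 4)/9 = -7 + (1/9)*10 = -7 + 10/9 = -53/9)
(K(-5, 5)*(-95))*(-35) = -53/9*(-95)*(-35) = (5035/9)*(-35) = -176225/9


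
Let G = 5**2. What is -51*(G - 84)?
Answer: 3009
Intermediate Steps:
G = 25
-51*(G - 84) = -51*(25 - 84) = -51*(-59) = 3009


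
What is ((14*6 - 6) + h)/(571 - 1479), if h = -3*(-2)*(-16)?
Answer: 9/454 ≈ 0.019824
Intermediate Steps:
h = -96 (h = 6*(-16) = -96)
((14*6 - 6) + h)/(571 - 1479) = ((14*6 - 6) - 96)/(571 - 1479) = ((84 - 6) - 96)/(-908) = (78 - 96)*(-1/908) = -18*(-1/908) = 9/454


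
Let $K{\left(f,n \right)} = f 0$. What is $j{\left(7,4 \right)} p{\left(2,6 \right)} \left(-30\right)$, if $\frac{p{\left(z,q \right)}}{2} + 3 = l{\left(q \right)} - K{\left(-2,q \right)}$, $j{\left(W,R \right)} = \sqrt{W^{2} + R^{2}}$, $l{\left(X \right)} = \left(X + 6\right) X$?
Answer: $- 4140 \sqrt{65} \approx -33378.0$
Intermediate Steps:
$K{\left(f,n \right)} = 0$
$l{\left(X \right)} = X \left(6 + X\right)$ ($l{\left(X \right)} = \left(6 + X\right) X = X \left(6 + X\right)$)
$j{\left(W,R \right)} = \sqrt{R^{2} + W^{2}}$
$p{\left(z,q \right)} = -6 + 2 q \left(6 + q\right)$ ($p{\left(z,q \right)} = -6 + 2 \left(q \left(6 + q\right) - 0\right) = -6 + 2 \left(q \left(6 + q\right) + 0\right) = -6 + 2 q \left(6 + q\right)$)
$j{\left(7,4 \right)} p{\left(2,6 \right)} \left(-30\right) = \sqrt{4^{2} + 7^{2}} \left(-6 + 2 \cdot 6 \left(6 + 6\right)\right) \left(-30\right) = \sqrt{16 + 49} \left(-6 + 2 \cdot 6 \cdot 12\right) \left(-30\right) = \sqrt{65} \left(-6 + 144\right) \left(-30\right) = \sqrt{65} \cdot 138 \left(-30\right) = 138 \sqrt{65} \left(-30\right) = - 4140 \sqrt{65}$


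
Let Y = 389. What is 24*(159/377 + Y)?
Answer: 3523488/377 ≈ 9346.1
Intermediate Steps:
24*(159/377 + Y) = 24*(159/377 + 389) = 24*(146812/377) = 3523488/377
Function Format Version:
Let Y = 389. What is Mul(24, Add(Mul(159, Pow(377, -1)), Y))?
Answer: Rational(3523488, 377) ≈ 9346.1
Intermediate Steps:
Mul(24, Add(Mul(159, Pow(377, -1)), Y)) = Mul(24, Add(Mul(159, Pow(377, -1)), 389)) = Mul(24, Add(Mul(159, Rational(1, 377)), 389)) = Mul(24, Add(Rational(159, 377), 389)) = Mul(24, Rational(146812, 377)) = Rational(3523488, 377)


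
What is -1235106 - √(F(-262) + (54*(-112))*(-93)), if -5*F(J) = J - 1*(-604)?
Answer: -1235106 - 3*√1562210/5 ≈ -1.2359e+6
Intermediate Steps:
F(J) = -604/5 - J/5 (F(J) = -(J - 1*(-604))/5 = -(J + 604)/5 = -(604 + J)/5 = -604/5 - J/5)
-1235106 - √(F(-262) + (54*(-112))*(-93)) = -1235106 - √((-604/5 - ⅕*(-262)) + (54*(-112))*(-93)) = -1235106 - √((-604/5 + 262/5) - 6048*(-93)) = -1235106 - √(-342/5 + 562464) = -1235106 - √(2811978/5) = -1235106 - 3*√1562210/5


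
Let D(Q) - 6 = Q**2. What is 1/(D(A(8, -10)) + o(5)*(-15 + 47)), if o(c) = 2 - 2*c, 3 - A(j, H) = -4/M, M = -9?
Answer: -81/19721 ≈ -0.0041073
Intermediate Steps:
A(j, H) = 23/9 (A(j, H) = 3 - (-4)/(-9) = 3 - (-4)*(-1)/9 = 3 - 1*4/9 = 3 - 4/9 = 23/9)
D(Q) = 6 + Q**2
1/(D(A(8, -10)) + o(5)*(-15 + 47)) = 1/((6 + (23/9)**2) + (2 - 2*5)*(-15 + 47)) = 1/((6 + 529/81) + (2 - 10)*32) = 1/(1015/81 - 8*32) = 1/(1015/81 - 256) = 1/(-19721/81) = -81/19721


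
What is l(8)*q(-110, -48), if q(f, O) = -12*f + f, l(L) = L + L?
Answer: 19360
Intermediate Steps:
l(L) = 2*L
q(f, O) = -11*f
l(8)*q(-110, -48) = (2*8)*(-11*(-110)) = 16*1210 = 19360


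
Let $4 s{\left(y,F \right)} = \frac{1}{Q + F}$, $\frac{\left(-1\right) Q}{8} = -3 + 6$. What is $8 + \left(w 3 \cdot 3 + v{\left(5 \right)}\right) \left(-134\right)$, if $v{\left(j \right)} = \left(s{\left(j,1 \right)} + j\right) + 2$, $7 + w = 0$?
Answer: $\frac{345619}{46} \approx 7513.5$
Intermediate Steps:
$Q = -24$ ($Q = - 8 \left(-3 + 6\right) = \left(-8\right) 3 = -24$)
$w = -7$ ($w = -7 + 0 = -7$)
$s{\left(y,F \right)} = \frac{1}{4 \left(-24 + F\right)}$
$v{\left(j \right)} = \frac{183}{92} + j$ ($v{\left(j \right)} = \left(\frac{1}{4 \left(-24 + 1\right)} + j\right) + 2 = \left(\frac{1}{4 \left(-23\right)} + j\right) + 2 = \left(\frac{1}{4} \left(- \frac{1}{23}\right) + j\right) + 2 = \left(- \frac{1}{92} + j\right) + 2 = \frac{183}{92} + j$)
$8 + \left(w 3 \cdot 3 + v{\left(5 \right)}\right) \left(-134\right) = 8 + \left(- 7 \cdot 3 \cdot 3 + \left(\frac{183}{92} + 5\right)\right) \left(-134\right) = 8 + \left(\left(-7\right) 9 + \frac{643}{92}\right) \left(-134\right) = 8 + \left(-63 + \frac{643}{92}\right) \left(-134\right) = 8 - - \frac{345251}{46} = 8 + \frac{345251}{46} = \frac{345619}{46}$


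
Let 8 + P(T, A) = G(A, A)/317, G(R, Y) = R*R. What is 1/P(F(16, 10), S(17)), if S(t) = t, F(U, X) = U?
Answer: -317/2247 ≈ -0.14108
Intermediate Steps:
G(R, Y) = R²
P(T, A) = -8 + A²/317
1/P(F(16, 10), S(17)) = 1/(-8 + (1/317)*17²) = 1/(-8 + (1/317)*289) = 1/(-8 + 289/317) = 1/(-2247/317) = -317/2247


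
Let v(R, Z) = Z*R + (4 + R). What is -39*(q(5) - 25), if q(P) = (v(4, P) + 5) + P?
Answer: -507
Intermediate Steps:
v(R, Z) = 4 + R + R*Z (v(R, Z) = R*Z + (4 + R) = 4 + R + R*Z)
q(P) = 13 + 5*P (q(P) = ((4 + 4 + 4*P) + 5) + P = ((8 + 4*P) + 5) + P = (13 + 4*P) + P = 13 + 5*P)
-39*(q(5) - 25) = -39*((13 + 5*5) - 25) = -39*((13 + 25) - 25) = -39*(38 - 25) = -39*13 = -507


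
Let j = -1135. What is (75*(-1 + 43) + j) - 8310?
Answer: -6295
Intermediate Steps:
(75*(-1 + 43) + j) - 8310 = (75*(-1 + 43) - 1135) - 8310 = (75*42 - 1135) - 8310 = (3150 - 1135) - 8310 = 2015 - 8310 = -6295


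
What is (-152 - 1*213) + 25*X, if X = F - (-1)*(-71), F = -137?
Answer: -5565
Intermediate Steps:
X = -208 (X = -137 - (-1)*(-71) = -137 - 1*71 = -137 - 71 = -208)
(-152 - 1*213) + 25*X = (-152 - 1*213) + 25*(-208) = (-152 - 213) - 5200 = -365 - 5200 = -5565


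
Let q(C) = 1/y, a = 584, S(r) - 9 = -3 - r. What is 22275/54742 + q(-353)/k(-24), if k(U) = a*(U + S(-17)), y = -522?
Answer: 3395271971/8343994608 ≈ 0.40691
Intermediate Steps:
S(r) = 6 - r (S(r) = 9 + (-3 - r) = 6 - r)
q(C) = -1/522 (q(C) = 1/(-522) = -1/522)
k(U) = 13432 + 584*U (k(U) = 584*(U + (6 - 1*(-17))) = 584*(U + (6 + 17)) = 584*(U + 23) = 584*(23 + U) = 13432 + 584*U)
22275/54742 + q(-353)/k(-24) = 22275/54742 - 1/(522*(13432 + 584*(-24))) = 22275*(1/54742) - 1/(522*(13432 - 14016)) = 22275/54742 - 1/522/(-584) = 22275/54742 - 1/522*(-1/584) = 22275/54742 + 1/304848 = 3395271971/8343994608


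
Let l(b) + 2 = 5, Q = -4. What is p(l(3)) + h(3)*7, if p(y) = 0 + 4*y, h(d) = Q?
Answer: -16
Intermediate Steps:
h(d) = -4
l(b) = 3 (l(b) = -2 + 5 = 3)
p(y) = 4*y
p(l(3)) + h(3)*7 = 4*3 - 4*7 = 12 - 28 = -16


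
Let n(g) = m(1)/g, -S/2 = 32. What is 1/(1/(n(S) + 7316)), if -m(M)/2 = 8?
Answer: 29265/4 ≈ 7316.3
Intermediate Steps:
S = -64 (S = -2*32 = -64)
m(M) = -16 (m(M) = -2*8 = -16)
n(g) = -16/g
1/(1/(n(S) + 7316)) = 1/(1/(-16/(-64) + 7316)) = 1/(1/(-16*(-1/64) + 7316)) = 1/(1/(1/4 + 7316)) = 1/(1/(29265/4)) = 1/(4/29265) = 29265/4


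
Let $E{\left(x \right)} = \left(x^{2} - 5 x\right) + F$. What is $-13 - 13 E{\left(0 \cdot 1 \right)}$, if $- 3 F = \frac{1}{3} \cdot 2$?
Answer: $- \frac{91}{9} \approx -10.111$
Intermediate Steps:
$F = - \frac{2}{9}$ ($F = - \frac{\frac{1}{3} \cdot 2}{3} = \left(- \frac{1}{3}\right) \frac{2}{3} = - \frac{2}{9} \approx -0.22222$)
$E{\left(x \right)} = - \frac{2}{9} + x^{2} - 5 x$ ($E{\left(x \right)} = \left(x^{2} - 5 x\right) - \frac{2}{9} = - \frac{2}{9} + x^{2} - 5 x$)
$-13 - 13 E{\left(0 \cdot 1 \right)} = -13 - 13 \left(- \frac{2}{9} + \left(0 \cdot 1\right)^{2} - 5 \cdot 0 \cdot 1\right) = -13 - 13 \left(- \frac{2}{9} + 0^{2} - 0\right) = -13 - 13 \left(- \frac{2}{9} + 0 + 0\right) = -13 - - \frac{26}{9} = -13 + \frac{26}{9} = - \frac{91}{9}$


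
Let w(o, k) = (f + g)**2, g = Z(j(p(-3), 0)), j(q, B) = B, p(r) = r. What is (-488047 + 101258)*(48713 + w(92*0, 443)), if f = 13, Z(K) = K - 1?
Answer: -18897350173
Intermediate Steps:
Z(K) = -1 + K
g = -1 (g = -1 + 0 = -1)
w(o, k) = 144 (w(o, k) = (13 - 1)**2 = 12**2 = 144)
(-488047 + 101258)*(48713 + w(92*0, 443)) = (-488047 + 101258)*(48713 + 144) = -386789*48857 = -18897350173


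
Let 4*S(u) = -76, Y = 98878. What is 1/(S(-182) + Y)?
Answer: 1/98859 ≈ 1.0115e-5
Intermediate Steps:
S(u) = -19 (S(u) = (1/4)*(-76) = -19)
1/(S(-182) + Y) = 1/(-19 + 98878) = 1/98859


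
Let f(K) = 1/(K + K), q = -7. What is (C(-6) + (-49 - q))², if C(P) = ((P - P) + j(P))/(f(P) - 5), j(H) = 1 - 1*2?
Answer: 6502500/3721 ≈ 1747.5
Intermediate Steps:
j(H) = -1 (j(H) = 1 - 2 = -1)
f(K) = 1/(2*K)
C(P) = -1/(-5 + 1/(2*P)) (C(P) = ((P - P) - 1)/(1/(2*P) - 5) = (0 - 1)/(-5 + 1/(2*P)) = -1/(-5 + 1/(2*P)))
(C(-6) + (-49 - q))² = (2*(-6)/(-1 + 10*(-6)) + (-49 - 1*(-7)))² = (2*(-6)/(-1 - 60) + (-49 + 7))² = (2*(-6)/(-61) - 42)² = (2*(-6)*(-1/61) - 42)² = (12/61 - 42)² = (-2550/61)² = 6502500/3721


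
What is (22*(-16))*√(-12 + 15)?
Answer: -352*√3 ≈ -609.68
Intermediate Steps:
(22*(-16))*√(-12 + 15) = -352*√3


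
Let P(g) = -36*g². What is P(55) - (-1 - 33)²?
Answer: -110056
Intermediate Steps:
P(55) - (-1 - 33)² = -36*55² - (-1 - 33)² = -36*3025 - 1*(-34)² = -108900 - 1*1156 = -108900 - 1156 = -110056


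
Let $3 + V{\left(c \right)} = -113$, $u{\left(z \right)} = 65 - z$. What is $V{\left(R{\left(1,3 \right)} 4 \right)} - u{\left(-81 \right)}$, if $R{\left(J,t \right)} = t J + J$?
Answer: $-262$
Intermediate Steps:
$R{\left(J,t \right)} = J + J t$ ($R{\left(J,t \right)} = J t + J = J + J t$)
$V{\left(c \right)} = -116$ ($V{\left(c \right)} = -3 - 113 = -116$)
$V{\left(R{\left(1,3 \right)} 4 \right)} - u{\left(-81 \right)} = -116 - \left(65 - -81\right) = -116 - \left(65 + 81\right) = -116 - 146 = -262$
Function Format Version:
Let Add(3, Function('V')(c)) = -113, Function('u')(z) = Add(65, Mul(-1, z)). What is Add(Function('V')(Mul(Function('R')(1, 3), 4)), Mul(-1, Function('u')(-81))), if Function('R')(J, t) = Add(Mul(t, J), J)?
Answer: -262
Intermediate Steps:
Function('R')(J, t) = Add(J, Mul(J, t)) (Function('R')(J, t) = Add(Mul(J, t), J) = Add(J, Mul(J, t)))
Function('V')(c) = -116 (Function('V')(c) = Add(-3, -113) = -116)
Add(Function('V')(Mul(Function('R')(1, 3), 4)), Mul(-1, Function('u')(-81))) = Add(-116, Mul(-1, Add(65, Mul(-1, -81)))) = Add(-116, Mul(-1, Add(65, 81))) = Add(-116, Mul(-1, 146)) = Add(-116, -146) = -262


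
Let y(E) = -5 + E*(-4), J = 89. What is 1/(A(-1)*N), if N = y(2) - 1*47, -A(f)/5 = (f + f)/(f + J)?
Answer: -11/75 ≈ -0.14667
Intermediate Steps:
A(f) = -10*f/(89 + f) (A(f) = -5*(f + f)/(f + 89) = -5*2*f/(89 + f) = -10*f/(89 + f))
y(E) = -5 - 4*E
N = -60 (N = (-5 - 4*2) - 1*47 = (-5 - 8) - 47 = -13 - 47 = -60)
1/(A(-1)*N) = 1/(-10*(-1)/(89 - 1)*(-60)) = 1/(-10*(-1)/88*(-60)) = 1/(-10*(-1)*1/88*(-60)) = 1/((5/44)*(-60)) = 1/(-75/11) = -11/75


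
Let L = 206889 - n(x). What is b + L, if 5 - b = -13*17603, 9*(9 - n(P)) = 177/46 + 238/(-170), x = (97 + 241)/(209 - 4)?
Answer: 901949243/2070 ≈ 4.3572e+5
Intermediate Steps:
x = 338/205 ≈ 1.6488
n(P) = 18067/2070 (n(P) = 9 - (177/46 + 238/(-170))/9 = 9 - (177*(1/46) + 238*(-1/170))/9 = 9 - (177/46 - 7/5)/9 = 9 - ⅑*563/230 = 9 - 563/2070 = 18067/2070)
b = 228844 (b = 5 - (-13)*17603 = 5 - 1*(-228839) = 5 + 228839 = 228844)
L = 428242163/2070 (L = 206889 - 1*18067/2070 = 206889 - 18067/2070 = 428242163/2070 ≈ 2.0688e+5)
b + L = 228844 + 428242163/2070 = 901949243/2070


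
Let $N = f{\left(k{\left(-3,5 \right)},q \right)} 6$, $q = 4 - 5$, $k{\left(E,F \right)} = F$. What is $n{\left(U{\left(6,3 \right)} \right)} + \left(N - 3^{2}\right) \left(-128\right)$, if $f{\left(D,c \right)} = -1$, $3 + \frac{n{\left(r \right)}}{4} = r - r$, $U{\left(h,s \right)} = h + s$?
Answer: $1908$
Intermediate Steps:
$n{\left(r \right)} = -12$ ($n{\left(r \right)} = -12 + 4 \left(r - r\right) = -12 + 4 \cdot 0 = -12 + 0 = -12$)
$q = -1$ ($q = 4 - 5 = -1$)
$N = -6$ ($N = \left(-1\right) 6 = -6$)
$n{\left(U{\left(6,3 \right)} \right)} + \left(N - 3^{2}\right) \left(-128\right) = -12 + \left(-6 - 3^{2}\right) \left(-128\right) = -12 + \left(-6 - 9\right) \left(-128\right) = -12 - -1920 = -12 + 1920 = 1908$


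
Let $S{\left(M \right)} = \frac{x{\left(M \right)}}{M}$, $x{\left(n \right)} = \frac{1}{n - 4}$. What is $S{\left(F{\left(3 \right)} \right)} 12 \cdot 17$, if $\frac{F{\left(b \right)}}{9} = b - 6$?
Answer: $\frac{68}{279} \approx 0.24373$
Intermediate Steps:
$x{\left(n \right)} = \frac{1}{-4 + n}$
$F{\left(b \right)} = -54 + 9 b$ ($F{\left(b \right)} = 9 \left(b - 6\right) = 9 \left(-6 + b\right) = -54 + 9 b$)
$S{\left(M \right)} = \frac{1}{M \left(-4 + M\right)}$ ($S{\left(M \right)} = \frac{1}{\left(-4 + M\right) M} = \frac{1}{M \left(-4 + M\right)}$)
$S{\left(F{\left(3 \right)} \right)} 12 \cdot 17 = \frac{1}{\left(-54 + 9 \cdot 3\right) \left(-4 + \left(-54 + 9 \cdot 3\right)\right)} 12 \cdot 17 = \frac{1}{\left(-54 + 27\right) \left(-4 + \left(-54 + 27\right)\right)} 12 \cdot 17 = \frac{1}{\left(-27\right) \left(-4 - 27\right)} 12 \cdot 17 = - \frac{1}{27 \left(-31\right)} 12 \cdot 17 = \left(- \frac{1}{27}\right) \left(- \frac{1}{31}\right) 12 \cdot 17 = \frac{1}{837} \cdot 12 \cdot 17 = \frac{4}{279} \cdot 17 = \frac{68}{279}$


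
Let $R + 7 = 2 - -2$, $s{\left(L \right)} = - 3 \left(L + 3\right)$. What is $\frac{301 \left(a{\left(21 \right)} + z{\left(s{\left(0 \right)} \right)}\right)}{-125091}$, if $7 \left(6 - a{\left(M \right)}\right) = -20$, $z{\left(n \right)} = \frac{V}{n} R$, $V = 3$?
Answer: $- \frac{989}{41697} \approx -0.023719$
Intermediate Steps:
$s{\left(L \right)} = -9 - 3 L$ ($s{\left(L \right)} = - 3 \left(3 + L\right) = -9 - 3 L$)
$R = -3$ ($R = -7 + \left(2 - -2\right) = -7 + \left(2 + 2\right) = -7 + 4 = -3$)
$z{\left(n \right)} = - \frac{9}{n}$ ($z{\left(n \right)} = \frac{3}{n} \left(-3\right) = - \frac{9}{n}$)
$a{\left(M \right)} = \frac{62}{7}$ ($a{\left(M \right)} = 6 - - \frac{20}{7} = 6 + \frac{20}{7} = \frac{62}{7}$)
$\frac{301 \left(a{\left(21 \right)} + z{\left(s{\left(0 \right)} \right)}\right)}{-125091} = \frac{301 \left(\frac{62}{7} - \frac{9}{-9 - 0}\right)}{-125091} = 301 \left(\frac{62}{7} - \frac{9}{-9 + 0}\right) \left(- \frac{1}{125091}\right) = 301 \left(\frac{62}{7} - \frac{9}{-9}\right) \left(- \frac{1}{125091}\right) = 301 \left(\frac{62}{7} - -1\right) \left(- \frac{1}{125091}\right) = 301 \left(\frac{62}{7} + 1\right) \left(- \frac{1}{125091}\right) = 301 \cdot \frac{69}{7} \left(- \frac{1}{125091}\right) = 2967 \left(- \frac{1}{125091}\right) = - \frac{989}{41697}$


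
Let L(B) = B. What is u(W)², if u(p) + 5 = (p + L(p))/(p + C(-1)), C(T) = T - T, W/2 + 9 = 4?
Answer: 9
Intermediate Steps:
W = -10 (W = -18 + 2*4 = -18 + 8 = -10)
C(T) = 0
u(p) = -3 (u(p) = -5 + (p + p)/(p + 0) = -5 + (2*p)/p = -5 + 2 = -3)
u(W)² = (-3)² = 9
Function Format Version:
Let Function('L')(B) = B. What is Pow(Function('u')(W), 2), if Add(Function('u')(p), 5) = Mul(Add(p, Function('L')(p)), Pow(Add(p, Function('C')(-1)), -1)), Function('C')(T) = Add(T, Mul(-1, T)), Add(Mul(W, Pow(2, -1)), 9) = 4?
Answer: 9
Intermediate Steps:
W = -10 (W = Add(-18, Mul(2, 4)) = Add(-18, 8) = -10)
Function('C')(T) = 0
Function('u')(p) = -3 (Function('u')(p) = Add(-5, Mul(Add(p, p), Pow(Add(p, 0), -1))) = Add(-5, Mul(Mul(2, p), Pow(p, -1))) = Add(-5, 2) = -3)
Pow(Function('u')(W), 2) = Pow(-3, 2) = 9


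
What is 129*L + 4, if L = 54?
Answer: 6970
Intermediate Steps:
129*L + 4 = 129*54 + 4 = 6966 + 4 = 6970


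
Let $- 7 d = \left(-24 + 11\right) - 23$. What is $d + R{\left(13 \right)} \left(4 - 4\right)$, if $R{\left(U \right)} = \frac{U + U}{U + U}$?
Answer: $\frac{36}{7} \approx 5.1429$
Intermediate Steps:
$R{\left(U \right)} = 1$ ($R{\left(U \right)} = \frac{2 U}{2 U} = 2 U \frac{1}{2 U} = 1$)
$d = \frac{36}{7}$ ($d = - \frac{\left(-24 + 11\right) - 23}{7} = - \frac{-13 - 23}{7} = \left(- \frac{1}{7}\right) \left(-36\right) = \frac{36}{7} \approx 5.1429$)
$d + R{\left(13 \right)} \left(4 - 4\right) = \frac{36}{7} + 1 \left(4 - 4\right) = \frac{36}{7} + 1 \cdot 0 = \frac{36}{7} + 0 = \frac{36}{7}$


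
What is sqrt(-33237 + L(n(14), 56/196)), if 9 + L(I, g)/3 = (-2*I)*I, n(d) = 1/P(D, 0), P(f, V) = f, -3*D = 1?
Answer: 3*I*sqrt(3702) ≈ 182.53*I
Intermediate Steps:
D = -1/3 (D = -1/3*1 = -1/3 ≈ -0.33333)
n(d) = -3 (n(d) = 1/(-1/3) = -3)
L(I, g) = -27 - 6*I**2 (L(I, g) = -27 + 3*((-2*I)*I) = -27 + 3*(-2*I**2) = -27 - 6*I**2)
sqrt(-33237 + L(n(14), 56/196)) = sqrt(-33237 + (-27 - 6*(-3)**2)) = sqrt(-33237 + (-27 - 6*9)) = sqrt(-33237 + (-27 - 54)) = sqrt(-33237 - 81) = sqrt(-33318) = 3*I*sqrt(3702)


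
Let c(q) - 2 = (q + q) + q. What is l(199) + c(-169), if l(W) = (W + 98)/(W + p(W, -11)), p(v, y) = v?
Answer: -200693/398 ≈ -504.25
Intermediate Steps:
c(q) = 2 + 3*q (c(q) = 2 + ((q + q) + q) = 2 + (2*q + q) = 2 + 3*q)
l(W) = (98 + W)/(2*W) (l(W) = (W + 98)/(W + W) = (98 + W)/((2*W)) = (98 + W)*(1/(2*W)) = (98 + W)/(2*W))
l(199) + c(-169) = (½)*(98 + 199)/199 + (2 + 3*(-169)) = (½)*(1/199)*297 + (2 - 507) = 297/398 - 505 = -200693/398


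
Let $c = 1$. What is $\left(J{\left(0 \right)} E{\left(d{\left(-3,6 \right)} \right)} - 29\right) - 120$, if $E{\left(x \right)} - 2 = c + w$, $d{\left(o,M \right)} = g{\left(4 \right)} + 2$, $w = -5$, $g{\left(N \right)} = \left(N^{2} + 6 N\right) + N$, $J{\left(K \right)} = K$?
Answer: $-149$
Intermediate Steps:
$g{\left(N \right)} = N^{2} + 7 N$
$d{\left(o,M \right)} = 46$ ($d{\left(o,M \right)} = 4 \left(7 + 4\right) + 2 = 4 \cdot 11 + 2 = 44 + 2 = 46$)
$E{\left(x \right)} = -2$ ($E{\left(x \right)} = 2 + \left(1 - 5\right) = 2 - 4 = -2$)
$\left(J{\left(0 \right)} E{\left(d{\left(-3,6 \right)} \right)} - 29\right) - 120 = \left(0 \left(-2\right) - 29\right) - 120 = \left(0 - 29\right) - 120 = -29 - 120 = -149$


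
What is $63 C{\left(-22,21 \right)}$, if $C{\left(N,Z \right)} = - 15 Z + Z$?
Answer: $-18522$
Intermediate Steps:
$C{\left(N,Z \right)} = - 14 Z$
$63 C{\left(-22,21 \right)} = 63 \left(\left(-14\right) 21\right) = 63 \left(-294\right) = -18522$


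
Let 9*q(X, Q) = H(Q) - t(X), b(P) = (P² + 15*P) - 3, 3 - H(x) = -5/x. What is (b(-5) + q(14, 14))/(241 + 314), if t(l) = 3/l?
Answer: -3317/34965 ≈ -0.094866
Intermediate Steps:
H(x) = 3 + 5/x (H(x) = 3 - (-5)/x = 3 + 5/x)
b(P) = -3 + P² + 15*P
q(X, Q) = ⅓ - 1/(3*X) + 5/(9*Q) (q(X, Q) = ((3 + 5/Q) - 3/X)/9 = (3 - 3/X + 5/Q)/9 = ⅓ - 1/(3*X) + 5/(9*Q))
(b(-5) + q(14, 14))/(241 + 314) = ((-3 + (-5)² + 15*(-5)) + (⅓ - ⅓/14 + (5/9)/14))/(241 + 314) = ((-3 + 25 - 75) + (⅓ - ⅓*1/14 + (5/9)*(1/14)))/555 = (-53 + (⅓ - 1/42 + 5/126))*(1/555) = (-53 + 22/63)*(1/555) = -3317/63*1/555 = -3317/34965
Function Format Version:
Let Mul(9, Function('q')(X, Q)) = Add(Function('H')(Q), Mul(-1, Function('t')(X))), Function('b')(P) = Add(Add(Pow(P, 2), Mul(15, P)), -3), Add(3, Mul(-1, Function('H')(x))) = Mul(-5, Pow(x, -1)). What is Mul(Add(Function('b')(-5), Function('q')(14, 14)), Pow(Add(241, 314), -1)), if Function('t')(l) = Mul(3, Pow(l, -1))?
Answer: Rational(-3317, 34965) ≈ -0.094866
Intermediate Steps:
Function('H')(x) = Add(3, Mul(5, Pow(x, -1))) (Function('H')(x) = Add(3, Mul(-1, Mul(-5, Pow(x, -1)))) = Add(3, Mul(5, Pow(x, -1))))
Function('b')(P) = Add(-3, Pow(P, 2), Mul(15, P))
Function('q')(X, Q) = Add(Rational(1, 3), Mul(Rational(-1, 3), Pow(X, -1)), Mul(Rational(5, 9), Pow(Q, -1))) (Function('q')(X, Q) = Mul(Rational(1, 9), Add(Add(3, Mul(5, Pow(Q, -1))), Mul(-1, Mul(3, Pow(X, -1))))) = Mul(Rational(1, 9), Add(Add(3, Mul(5, Pow(Q, -1))), Mul(-3, Pow(X, -1)))) = Mul(Rational(1, 9), Add(3, Mul(-3, Pow(X, -1)), Mul(5, Pow(Q, -1)))) = Add(Rational(1, 3), Mul(Rational(-1, 3), Pow(X, -1)), Mul(Rational(5, 9), Pow(Q, -1))))
Mul(Add(Function('b')(-5), Function('q')(14, 14)), Pow(Add(241, 314), -1)) = Mul(Add(Add(-3, Pow(-5, 2), Mul(15, -5)), Add(Rational(1, 3), Mul(Rational(-1, 3), Pow(14, -1)), Mul(Rational(5, 9), Pow(14, -1)))), Pow(Add(241, 314), -1)) = Mul(Add(Add(-3, 25, -75), Add(Rational(1, 3), Mul(Rational(-1, 3), Rational(1, 14)), Mul(Rational(5, 9), Rational(1, 14)))), Pow(555, -1)) = Mul(Add(-53, Add(Rational(1, 3), Rational(-1, 42), Rational(5, 126))), Rational(1, 555)) = Mul(Add(-53, Rational(22, 63)), Rational(1, 555)) = Mul(Rational(-3317, 63), Rational(1, 555)) = Rational(-3317, 34965)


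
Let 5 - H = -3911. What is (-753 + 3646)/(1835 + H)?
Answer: 2893/5751 ≈ 0.50304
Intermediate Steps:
H = 3916 (H = 5 - 1*(-3911) = 5 + 3911 = 3916)
(-753 + 3646)/(1835 + H) = (-753 + 3646)/(1835 + 3916) = 2893/5751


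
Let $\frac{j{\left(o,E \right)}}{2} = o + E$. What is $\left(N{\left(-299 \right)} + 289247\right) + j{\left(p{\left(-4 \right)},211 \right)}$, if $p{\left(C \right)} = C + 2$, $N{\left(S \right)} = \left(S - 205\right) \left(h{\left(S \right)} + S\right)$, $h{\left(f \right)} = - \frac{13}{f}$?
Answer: $\frac{10127799}{23} \approx 4.4034 \cdot 10^{5}$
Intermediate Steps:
$N{\left(S \right)} = \left(-205 + S\right) \left(S - \frac{13}{S}\right)$ ($N{\left(S \right)} = \left(S - 205\right) \left(- \frac{13}{S} + S\right) = \left(-205 + S\right) \left(S - \frac{13}{S}\right)$)
$p{\left(C \right)} = 2 + C$
$j{\left(o,E \right)} = 2 E + 2 o$ ($j{\left(o,E \right)} = 2 \left(o + E\right) = 2 \left(E + o\right) = 2 E + 2 o$)
$\left(N{\left(-299 \right)} + 289247\right) + j{\left(p{\left(-4 \right)},211 \right)} = \left(\left(-13 + \left(-299\right)^{2} - -61295 + \frac{2665}{-299}\right) + 289247\right) + \left(2 \cdot 211 + 2 \left(2 - 4\right)\right) = \left(\left(-13 + 89401 + 61295 + 2665 \left(- \frac{1}{299}\right)\right) + 289247\right) + \left(422 + 2 \left(-2\right)\right) = \left(\left(-13 + 89401 + 61295 - \frac{205}{23}\right) + 289247\right) + \left(422 - 4\right) = \left(\frac{3465504}{23} + 289247\right) + 418 = \frac{10118185}{23} + 418 = \frac{10127799}{23}$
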